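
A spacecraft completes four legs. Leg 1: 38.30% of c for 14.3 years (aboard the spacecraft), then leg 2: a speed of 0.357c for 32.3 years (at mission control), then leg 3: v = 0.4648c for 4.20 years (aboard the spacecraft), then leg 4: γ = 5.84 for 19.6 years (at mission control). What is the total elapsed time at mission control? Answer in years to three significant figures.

Δt = 72.1 years

Leg 1: β = 0.3830; γ = 1/√(1 − 0.3830²) = 1/√0.8533 = 1.083; Δt_1 = 1.083 × 14.3 = 15.48 years.
Leg 2: 32.3 years is already measured at mission control.
Leg 3: γ = 1/√(1 − 0.4648²) = 1/√0.7840 = 1.129; Δt_3 = 1.129 × 4.20 = 4.744 years.
Leg 4: 19.6 years is already measured at mission control.
Total: 15.48 + 32.30 + 4.744 + 19.60 years.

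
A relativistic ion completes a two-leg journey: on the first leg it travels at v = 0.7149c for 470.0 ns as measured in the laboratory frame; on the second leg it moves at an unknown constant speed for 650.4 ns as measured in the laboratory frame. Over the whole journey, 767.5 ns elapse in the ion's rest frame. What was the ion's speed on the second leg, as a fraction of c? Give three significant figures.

β = 0.738

Leg 1: γ = 1/√(1 − 0.7149²) = 1/√0.4889 = 1.430; τ_1 = 470.0/1.430 = 328.6 ns.
Leg 2: speed unknown; τ_2 = 650.4/γ_2.
Total proper time: 328.6 + τ_2 = 767.5, so τ_2 = 767.5 − 328.6 = 438.9 ns.
γ_2 = 650.4/438.9 = 1.482; β = √(1 − 1/γ²) = √0.5447.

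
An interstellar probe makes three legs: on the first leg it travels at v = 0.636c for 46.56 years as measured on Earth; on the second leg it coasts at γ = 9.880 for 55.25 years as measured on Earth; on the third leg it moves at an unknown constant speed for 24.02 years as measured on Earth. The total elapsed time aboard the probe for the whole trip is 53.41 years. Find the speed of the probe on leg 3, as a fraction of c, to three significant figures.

β = 0.869

Leg 1: γ = 1/√(1 − 0.636²) = 1/√0.5955 = 1.296; τ_1 = 46.56/1.296 = 35.93 years.
Leg 2: γ = 9.880; τ_2 = 55.25/9.880 = 5.592 years.
Leg 3: speed unknown; τ_3 = 24.02/γ_3.
Total proper time: 35.93 + 5.592 + τ_3 = 53.41, so τ_3 = 53.41 − 41.52 = 11.89 years.
γ_3 = 24.02/11.89 = 2.021; β = √(1 − 1/γ²) = √0.7551.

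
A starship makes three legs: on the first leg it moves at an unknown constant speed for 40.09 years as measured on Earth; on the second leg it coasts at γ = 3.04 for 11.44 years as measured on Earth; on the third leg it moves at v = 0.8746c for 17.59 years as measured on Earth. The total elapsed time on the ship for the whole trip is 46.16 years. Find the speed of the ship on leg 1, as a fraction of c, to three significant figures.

Leg 1: speed unknown; τ_1 = 40.09/γ_1.
Leg 2: γ = 3.04; τ_2 = 11.44/3.040 = 3.763 years.
Leg 3: γ = 1/√(1 − 0.8746²) = 1/√0.2351 = 2.063; τ_3 = 17.59/2.063 = 8.528 years.
Total proper time: τ_1 + 3.763 + 8.528 = 46.16, so τ_1 = 46.16 − 12.29 = 33.87 years.
γ_1 = 40.09/33.87 = 1.184; β = √(1 − 1/γ²) = √0.2863.

β = 0.535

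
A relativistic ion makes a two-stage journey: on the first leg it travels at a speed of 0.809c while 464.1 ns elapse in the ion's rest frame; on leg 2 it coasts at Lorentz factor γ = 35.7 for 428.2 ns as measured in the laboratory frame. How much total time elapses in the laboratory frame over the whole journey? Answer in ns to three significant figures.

Leg 1: γ = 1/√(1 − 0.809²) = 1/√0.3455 = 1.701; Δt_1 = 1.701 × 464.1 = 789.5 ns.
Leg 2: 428.2 ns is already measured in the laboratory frame.
Total: 789.5 + 428.2 ns.

Δt = 1220 ns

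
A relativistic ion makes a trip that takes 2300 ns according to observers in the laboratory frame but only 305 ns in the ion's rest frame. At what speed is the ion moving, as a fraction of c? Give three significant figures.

v = 0.991c

The proper time is measured in the ion's rest frame (both events occur at the ion's location); Δt is measured in the laboratory frame. γ = Δt/τ = 2300/305 = 7.541.
β = √(1 − 1/γ²) = √(1 − 0.01759) = √0.9824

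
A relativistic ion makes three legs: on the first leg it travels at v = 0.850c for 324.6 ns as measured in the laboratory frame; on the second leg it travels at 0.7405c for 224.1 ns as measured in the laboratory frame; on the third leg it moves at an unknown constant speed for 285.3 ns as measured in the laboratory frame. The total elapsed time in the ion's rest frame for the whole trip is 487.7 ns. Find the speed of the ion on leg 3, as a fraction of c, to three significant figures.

β = 0.813

Leg 1: γ = 1/√(1 − 0.850²) = 1/√0.2775 = 1.898; τ_1 = 324.6/1.898 = 171.0 ns.
Leg 2: γ = 1/√(1 − 0.7405²) = 1/√0.4517 = 1.488; τ_2 = 224.1/1.488 = 150.6 ns.
Leg 3: speed unknown; τ_3 = 285.3/γ_3.
Total proper time: 171.0 + 150.6 + τ_3 = 487.7, so τ_3 = 487.7 − 321.6 = 166.1 ns.
γ_3 = 285.3/166.1 = 1.718; β = √(1 − 1/γ²) = √0.6611.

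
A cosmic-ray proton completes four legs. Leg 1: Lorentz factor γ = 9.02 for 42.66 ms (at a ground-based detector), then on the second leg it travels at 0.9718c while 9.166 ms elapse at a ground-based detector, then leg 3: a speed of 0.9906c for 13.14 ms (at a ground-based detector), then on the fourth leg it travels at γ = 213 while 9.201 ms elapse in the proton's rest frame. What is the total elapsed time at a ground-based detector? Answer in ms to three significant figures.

Leg 1: 42.66 ms is already measured at a ground-based detector.
Leg 2: 9.166 ms is already measured at a ground-based detector.
Leg 3: 13.14 ms is already measured at a ground-based detector.
Leg 4: γ = 213; Δt_4 = 213.0 × 9.201 = 1960 ms.
Total: 42.66 + 9.166 + 13.14 + 1960 ms.

Δt = 2020 ms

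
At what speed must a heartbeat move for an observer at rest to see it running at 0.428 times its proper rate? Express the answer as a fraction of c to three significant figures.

β = 0.904

Rate ratio = 1/γ, so γ = 1/0.428 = 2.336.
β = √(1 − 1/γ²) = √(1 − 0.428²) = √0.8168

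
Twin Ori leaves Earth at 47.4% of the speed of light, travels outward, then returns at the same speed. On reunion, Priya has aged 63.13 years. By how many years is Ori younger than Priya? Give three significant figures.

Δt − τ = 7.54 years

β = 0.474; γ = 1/√(1 − 0.474²) = 1/√0.7753 = 1.136
Ori's elapsed proper time: τ = 63.13/1.136 = 55.59 years.
Age gap = Δt − τ = 63.13 − 55.59 years.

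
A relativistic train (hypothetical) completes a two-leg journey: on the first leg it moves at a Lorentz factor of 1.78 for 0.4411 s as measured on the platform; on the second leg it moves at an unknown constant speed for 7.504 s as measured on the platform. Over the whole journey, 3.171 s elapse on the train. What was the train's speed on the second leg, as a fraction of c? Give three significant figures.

Leg 1: γ = 1.78; τ_1 = 0.4411/1.780 = 0.2478 s.
Leg 2: speed unknown; τ_2 = 7.504/γ_2.
Total proper time: 0.2478 + τ_2 = 3.171, so τ_2 = 3.171 − 0.2478 = 2.923 s.
γ_2 = 7.504/2.923 = 2.567; β = √(1 − 1/γ²) = √0.8482.

β = 0.921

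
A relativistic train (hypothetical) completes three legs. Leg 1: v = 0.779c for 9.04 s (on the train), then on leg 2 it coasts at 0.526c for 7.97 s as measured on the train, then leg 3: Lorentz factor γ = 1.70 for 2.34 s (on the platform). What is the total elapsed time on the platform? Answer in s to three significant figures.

Δt = 26.1 s

Leg 1: γ = 1/√(1 − 0.779²) = 1/√0.3932 = 1.595; Δt_1 = 1.595 × 9.04 = 14.42 s.
Leg 2: γ = 1/√(1 − 0.526²) = 1/√0.7233 = 1.176; Δt_2 = 1.176 × 7.97 = 9.371 s.
Leg 3: 2.34 s is already measured on the platform.
Total: 14.42 + 9.371 + 2.340 s.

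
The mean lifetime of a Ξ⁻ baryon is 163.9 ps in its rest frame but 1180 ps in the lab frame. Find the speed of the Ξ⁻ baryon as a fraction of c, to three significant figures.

v = 0.990c

γ = Δt/τ₀ = 1180/163.9 = 7.200
β = √(1 − 1/γ²) = √(1 − 0.01929) = √0.9807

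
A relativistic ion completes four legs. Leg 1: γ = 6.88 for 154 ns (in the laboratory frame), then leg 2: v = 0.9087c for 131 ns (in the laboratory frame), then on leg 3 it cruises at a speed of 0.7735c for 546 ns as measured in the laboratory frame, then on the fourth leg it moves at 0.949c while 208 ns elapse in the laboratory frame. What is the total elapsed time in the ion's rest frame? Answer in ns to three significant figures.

Leg 1: γ = 6.88; τ_1 = 154/6.880 = 22.38 ns.
Leg 2: γ = 1/√(1 − 0.9087²) = 1/√0.1743 = 2.395; τ_2 = 131/2.395 = 54.69 ns.
Leg 3: γ = 1/√(1 − 0.7735²) = 1/√0.4017 = 1.578; τ_3 = 546/1.578 = 346.1 ns.
Leg 4: γ = 1/√(1 − 0.949²) = 1/√0.09940 = 3.172; τ_4 = 208/3.172 = 65.58 ns.
Total: 22.38 + 54.69 + 346.1 + 65.58 ns.

τ = 489 ns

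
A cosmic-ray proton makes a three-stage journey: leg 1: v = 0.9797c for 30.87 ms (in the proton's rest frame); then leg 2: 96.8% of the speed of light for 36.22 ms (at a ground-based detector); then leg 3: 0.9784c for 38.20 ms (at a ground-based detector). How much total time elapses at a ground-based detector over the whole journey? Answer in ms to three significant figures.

Δt = 228 ms

Leg 1: γ = 1/√(1 − 0.9797²) = 1/√0.04019 = 4.988; Δt_1 = 4.988 × 30.87 = 154.0 ms.
Leg 2: 36.22 ms is already measured at a ground-based detector.
Leg 3: 38.20 ms is already measured at a ground-based detector.
Total: 154.0 + 36.22 + 38.20 ms.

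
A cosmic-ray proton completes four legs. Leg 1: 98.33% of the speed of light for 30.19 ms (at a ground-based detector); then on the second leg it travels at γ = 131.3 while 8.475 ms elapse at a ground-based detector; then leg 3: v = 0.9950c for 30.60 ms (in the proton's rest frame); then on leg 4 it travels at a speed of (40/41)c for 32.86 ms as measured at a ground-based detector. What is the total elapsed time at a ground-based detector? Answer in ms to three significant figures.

Leg 1: 30.19 ms is already measured at a ground-based detector.
Leg 2: 8.475 ms is already measured at a ground-based detector.
Leg 3: γ = 1/√(1 − 0.9950²) = 1/√0.009975 = 10.01; Δt_3 = 10.01 × 30.60 = 306.4 ms.
Leg 4: 32.86 ms is already measured at a ground-based detector.
Total: 30.19 + 8.475 + 306.4 + 32.86 ms.

Δt = 378 ms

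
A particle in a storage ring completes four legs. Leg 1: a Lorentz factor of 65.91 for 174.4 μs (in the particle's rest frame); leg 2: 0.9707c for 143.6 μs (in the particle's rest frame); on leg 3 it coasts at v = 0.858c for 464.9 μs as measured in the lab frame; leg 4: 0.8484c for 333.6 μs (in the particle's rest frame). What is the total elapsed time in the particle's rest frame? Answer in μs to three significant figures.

Leg 1: 174.4 μs is already measured in the particle's rest frame.
Leg 2: 143.6 μs is already measured in the particle's rest frame.
Leg 3: γ = 1/√(1 − 0.858²) = 1/√0.2638 = 1.947; τ_3 = 464.9/1.947 = 238.8 μs.
Leg 4: 333.6 μs is already measured in the particle's rest frame.
Total: 174.4 + 143.6 + 238.8 + 333.6 μs.

τ = 890 μs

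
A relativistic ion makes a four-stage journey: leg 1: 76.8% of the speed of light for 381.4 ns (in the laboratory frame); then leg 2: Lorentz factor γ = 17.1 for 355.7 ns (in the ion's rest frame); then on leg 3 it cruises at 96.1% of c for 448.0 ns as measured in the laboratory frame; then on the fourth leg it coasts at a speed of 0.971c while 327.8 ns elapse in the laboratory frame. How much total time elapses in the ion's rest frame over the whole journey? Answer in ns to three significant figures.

τ = 802 ns

Leg 1: β = 0.768; γ = 1/√(1 − 0.768²) = 1/√0.4102 = 1.561; τ_1 = 381.4/1.561 = 244.3 ns.
Leg 2: 355.7 ns is already measured in the ion's rest frame.
Leg 3: β = 0.961; γ = 1/√(1 − 0.961²) = 1/√0.07648 = 3.616; τ_3 = 448.0/3.616 = 123.9 ns.
Leg 4: γ = 1/√(1 − 0.971²) = 1/√0.05716 = 4.183; τ_4 = 327.8/4.183 = 78.37 ns.
Total: 244.3 + 355.7 + 123.9 + 78.37 ns.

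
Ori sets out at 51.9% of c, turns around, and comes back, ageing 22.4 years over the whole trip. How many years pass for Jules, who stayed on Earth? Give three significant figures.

Δt = 26.2 years

β = 0.519; γ = 1/√(1 − 0.519²) = 1/√0.7306 = 1.170
Earth-frame duration is the dilated interval: Δt = γτ = 1.170 × 22.4 years.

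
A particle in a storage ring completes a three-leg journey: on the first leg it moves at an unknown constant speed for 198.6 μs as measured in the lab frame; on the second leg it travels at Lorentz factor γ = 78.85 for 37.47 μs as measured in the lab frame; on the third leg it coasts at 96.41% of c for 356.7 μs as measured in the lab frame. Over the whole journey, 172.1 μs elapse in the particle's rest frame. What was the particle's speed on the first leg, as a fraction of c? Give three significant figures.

Leg 1: speed unknown; τ_1 = 198.6/γ_1.
Leg 2: γ = 78.85; τ_2 = 37.47/78.85 = 0.4752 μs.
Leg 3: β = 0.9641; γ = 1/√(1 − 0.9641²) = 1/√0.07051 = 3.766; τ_3 = 356.7/3.766 = 94.72 μs.
Total proper time: τ_1 + 0.4752 + 94.72 = 172.1, so τ_1 = 172.1 − 95.19 = 76.91 μs.
γ_1 = 198.6/76.91 = 2.582; β = √(1 − 1/γ²) = √0.8500.

β = 0.922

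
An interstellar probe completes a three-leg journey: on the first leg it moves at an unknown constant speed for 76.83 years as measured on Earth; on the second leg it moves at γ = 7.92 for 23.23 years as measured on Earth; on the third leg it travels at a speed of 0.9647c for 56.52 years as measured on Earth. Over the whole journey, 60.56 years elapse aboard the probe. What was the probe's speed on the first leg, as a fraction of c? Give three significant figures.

Leg 1: speed unknown; τ_1 = 76.83/γ_1.
Leg 2: γ = 7.92; τ_2 = 23.23/7.920 = 2.933 years.
Leg 3: γ = 1/√(1 − 0.9647²) = 1/√0.06935 = 3.797; τ_3 = 56.52/3.797 = 14.88 years.
Total proper time: τ_1 + 2.933 + 14.88 = 60.56, so τ_1 = 60.56 − 17.82 = 42.74 years.
γ_1 = 76.83/42.74 = 1.798; β = √(1 − 1/γ²) = √0.6905.

β = 0.831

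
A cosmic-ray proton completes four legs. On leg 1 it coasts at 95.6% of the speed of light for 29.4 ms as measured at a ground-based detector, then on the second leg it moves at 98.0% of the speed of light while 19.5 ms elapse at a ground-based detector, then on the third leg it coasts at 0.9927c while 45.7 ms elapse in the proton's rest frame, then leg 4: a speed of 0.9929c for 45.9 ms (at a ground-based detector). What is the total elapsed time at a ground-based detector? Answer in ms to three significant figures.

Leg 1: 29.4 ms is already measured at a ground-based detector.
Leg 2: 19.5 ms is already measured at a ground-based detector.
Leg 3: γ = 1/√(1 − 0.9927²) = 1/√0.01455 = 8.291; Δt_3 = 8.291 × 45.7 = 378.9 ms.
Leg 4: 45.9 ms is already measured at a ground-based detector.
Total: 29.40 + 19.50 + 378.9 + 45.90 ms.

Δt = 474 ms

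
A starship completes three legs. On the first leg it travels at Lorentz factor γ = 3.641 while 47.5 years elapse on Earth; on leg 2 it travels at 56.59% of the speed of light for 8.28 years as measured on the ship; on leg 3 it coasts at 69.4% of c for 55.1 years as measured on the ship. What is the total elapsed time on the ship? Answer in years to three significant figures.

τ = 76.4 years

Leg 1: γ = 3.641; τ_1 = 47.5/3.641 = 13.05 years.
Leg 2: 8.28 years is already measured on the ship.
Leg 3: 55.1 years is already measured on the ship.
Total: 13.05 + 8.280 + 55.10 years.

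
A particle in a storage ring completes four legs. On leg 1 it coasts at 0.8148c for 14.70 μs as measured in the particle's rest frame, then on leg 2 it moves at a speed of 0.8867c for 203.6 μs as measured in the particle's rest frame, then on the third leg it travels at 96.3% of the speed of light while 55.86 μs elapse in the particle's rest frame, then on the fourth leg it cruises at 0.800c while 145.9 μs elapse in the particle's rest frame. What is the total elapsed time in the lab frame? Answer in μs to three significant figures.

Leg 1: γ = 1/√(1 − 0.8148²) = 1/√0.3361 = 1.725; Δt_1 = 1.725 × 14.70 = 25.36 μs.
Leg 2: γ = 1/√(1 − 0.8867²) = 1/√0.2138 = 2.163; Δt_2 = 2.163 × 203.6 = 440.4 μs.
Leg 3: β = 0.963; γ = 1/√(1 − 0.963²) = 1/√0.07263 = 3.711; Δt_3 = 3.711 × 55.86 = 207.3 μs.
Leg 4: γ = 1/√(1 − 0.800²) = 5/3 ≈ 1.667; Δt_4 = 1.667 × 145.9 = 243.2 μs.
Total: 25.36 + 440.4 + 207.3 + 243.2 μs.

Δt = 916 μs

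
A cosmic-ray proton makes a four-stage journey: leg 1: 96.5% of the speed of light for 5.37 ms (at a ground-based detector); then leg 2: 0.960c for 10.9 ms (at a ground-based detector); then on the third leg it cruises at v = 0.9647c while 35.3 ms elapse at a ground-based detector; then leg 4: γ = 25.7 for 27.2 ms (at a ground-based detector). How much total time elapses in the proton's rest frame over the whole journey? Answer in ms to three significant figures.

Leg 1: β = 0.965; γ = 1/√(1 − 0.965²) = 1/√0.06878 = 3.813; τ_1 = 5.37/3.813 = 1.408 ms.
Leg 2: γ = 1/√(1 − 0.960²) = 25/7 ≈ 3.571; τ_2 = 10.9/3.571 = 3.052 ms.
Leg 3: γ = 1/√(1 − 0.9647²) = 1/√0.06935 = 3.797; τ_3 = 35.3/3.797 = 9.296 ms.
Leg 4: γ = 25.7; τ_4 = 27.2/25.70 = 1.058 ms.
Total: 1.408 + 3.052 + 9.296 + 1.058 ms.

τ = 14.8 ms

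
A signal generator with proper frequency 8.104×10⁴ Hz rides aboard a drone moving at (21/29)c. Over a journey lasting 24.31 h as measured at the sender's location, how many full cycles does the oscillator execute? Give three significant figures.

N = 4.89×10⁹

γ = 1/√(1 − (21/29)²) = 29/20 = 1.450
The oscillator's own cycle count is N = f × τ where τ is the proper time aboard the drone. τ = Δt/γ = 24.31/1.450 = 16.77 h = 6.036×10⁴ s.
N = 8.104×10⁴ × 6.036×10⁴ = 4.891×10⁹.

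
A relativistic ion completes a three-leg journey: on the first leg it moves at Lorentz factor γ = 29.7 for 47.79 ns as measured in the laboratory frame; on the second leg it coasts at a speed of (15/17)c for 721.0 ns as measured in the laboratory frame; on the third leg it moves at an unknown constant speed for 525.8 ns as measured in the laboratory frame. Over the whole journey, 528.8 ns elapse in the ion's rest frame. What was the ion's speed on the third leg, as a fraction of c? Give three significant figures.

Leg 1: γ = 29.7; τ_1 = 47.79/29.70 = 1.609 ns.
Leg 2: γ = 1/√(1 − (15/17)²) = 17/8 = 2.125; τ_2 = 721.0/2.125 = 339.3 ns.
Leg 3: speed unknown; τ_3 = 525.8/γ_3.
Total proper time: 1.609 + 339.3 + τ_3 = 528.8, so τ_3 = 528.8 − 340.9 = 187.9 ns.
γ_3 = 525.8/187.9 = 2.798; β = √(1 − 1/γ²) = √0.8723.

β = 0.934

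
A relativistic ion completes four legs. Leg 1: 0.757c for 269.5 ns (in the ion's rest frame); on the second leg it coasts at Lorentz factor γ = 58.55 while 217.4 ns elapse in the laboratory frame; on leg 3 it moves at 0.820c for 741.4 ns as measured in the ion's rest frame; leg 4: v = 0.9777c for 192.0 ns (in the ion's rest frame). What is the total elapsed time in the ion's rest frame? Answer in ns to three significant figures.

τ = 1210 ns

Leg 1: 269.5 ns is already measured in the ion's rest frame.
Leg 2: γ = 58.55; τ_2 = 217.4/58.55 = 3.713 ns.
Leg 3: 741.4 ns is already measured in the ion's rest frame.
Leg 4: 192.0 ns is already measured in the ion's rest frame.
Total: 269.5 + 3.713 + 741.4 + 192.0 ns.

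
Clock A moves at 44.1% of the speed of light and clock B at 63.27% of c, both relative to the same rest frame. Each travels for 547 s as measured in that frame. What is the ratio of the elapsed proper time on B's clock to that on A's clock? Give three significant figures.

A: β = 0.441; γ = 1/√(1 − 0.441²) = 1/√0.8055 = 1.114. B: β = 0.6327; γ = 1/√(1 − 0.6327²) = 1/√0.5997 = 1.291.
τ_A/τ_B = γ_B/γ_A = 1.291/1.114 = 1.159, so τ_B/τ_A = 0.8628.

τ_B/τ_A = 0.863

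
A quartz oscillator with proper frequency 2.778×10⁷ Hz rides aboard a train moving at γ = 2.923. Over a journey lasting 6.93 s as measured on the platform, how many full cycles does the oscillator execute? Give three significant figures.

N = 6.59×10⁷

γ = 2.923
The oscillator's own cycle count is N = f × τ where τ is the proper time on the train. τ = Δt/γ = 6.93/2.923 = 2.371 s = 2.371×10⁰ s.
N = 2.778×10⁷ × 2.371×10⁰ = 6.586×10⁷.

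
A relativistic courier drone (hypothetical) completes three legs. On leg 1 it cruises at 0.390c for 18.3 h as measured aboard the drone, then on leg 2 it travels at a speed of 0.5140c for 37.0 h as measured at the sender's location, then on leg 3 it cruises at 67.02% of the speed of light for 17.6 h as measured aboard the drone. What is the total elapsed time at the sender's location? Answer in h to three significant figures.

Δt = 80.6 h

Leg 1: γ = 1/√(1 − 0.390²) = 1/√0.8479 = 1.086; Δt_1 = 1.086 × 18.3 = 19.87 h.
Leg 2: 37.0 h is already measured at the sender's location.
Leg 3: β = 0.6702; γ = 1/√(1 − 0.6702²) = 1/√0.5508 = 1.347; Δt_3 = 1.347 × 17.6 = 23.71 h.
Total: 19.87 + 37.00 + 23.71 h.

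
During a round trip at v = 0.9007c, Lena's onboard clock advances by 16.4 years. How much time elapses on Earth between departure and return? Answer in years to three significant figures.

γ = 1/√(1 − 0.9007²) = 1/√0.1887 = 2.302
Earth-frame duration is the dilated interval: Δt = γτ = 2.302 × 16.4 years.

Δt = 37.7 years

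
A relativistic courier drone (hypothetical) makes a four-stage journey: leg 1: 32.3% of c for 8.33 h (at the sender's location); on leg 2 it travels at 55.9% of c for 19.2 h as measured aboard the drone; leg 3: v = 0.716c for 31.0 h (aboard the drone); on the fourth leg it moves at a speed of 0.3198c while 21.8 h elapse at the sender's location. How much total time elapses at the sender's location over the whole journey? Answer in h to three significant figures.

Δt = 97.7 h

Leg 1: 8.33 h is already measured at the sender's location.
Leg 2: β = 0.559; γ = 1/√(1 − 0.559²) = 1/√0.6875 = 1.206; Δt_2 = 1.206 × 19.2 = 23.16 h.
Leg 3: γ = 1/√(1 − 0.716²) = 1/√0.4873 = 1.432; Δt_3 = 1.432 × 31.0 = 44.41 h.
Leg 4: 21.8 h is already measured at the sender's location.
Total: 8.330 + 23.16 + 44.41 + 21.80 h.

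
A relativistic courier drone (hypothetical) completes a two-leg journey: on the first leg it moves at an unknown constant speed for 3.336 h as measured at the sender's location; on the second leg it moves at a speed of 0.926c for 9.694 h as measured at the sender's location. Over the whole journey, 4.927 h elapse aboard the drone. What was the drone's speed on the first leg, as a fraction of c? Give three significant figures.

Leg 1: speed unknown; τ_1 = 3.336/γ_1.
Leg 2: γ = 1/√(1 − 0.926²) = 1/√0.1425 = 2.649; τ_2 = 9.694/2.649 = 3.660 h.
Total proper time: τ_1 + 3.660 = 4.927, so τ_1 = 4.927 − 3.660 = 1.267 h.
γ_1 = 3.336/1.267 = 2.632; β = √(1 − 1/γ²) = √0.8557.

β = 0.925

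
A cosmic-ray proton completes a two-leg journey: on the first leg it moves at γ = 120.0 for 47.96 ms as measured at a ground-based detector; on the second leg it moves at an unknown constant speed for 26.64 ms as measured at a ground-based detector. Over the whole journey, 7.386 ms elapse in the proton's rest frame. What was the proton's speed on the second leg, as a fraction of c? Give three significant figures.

Leg 1: γ = 120.0; τ_1 = 47.96/120.0 = 0.3997 ms.
Leg 2: speed unknown; τ_2 = 26.64/γ_2.
Total proper time: 0.3997 + τ_2 = 7.386, so τ_2 = 7.386 − 0.3997 = 6.986 ms.
γ_2 = 26.64/6.986 = 3.813; β = √(1 − 1/γ²) = √0.9312.

β = 0.965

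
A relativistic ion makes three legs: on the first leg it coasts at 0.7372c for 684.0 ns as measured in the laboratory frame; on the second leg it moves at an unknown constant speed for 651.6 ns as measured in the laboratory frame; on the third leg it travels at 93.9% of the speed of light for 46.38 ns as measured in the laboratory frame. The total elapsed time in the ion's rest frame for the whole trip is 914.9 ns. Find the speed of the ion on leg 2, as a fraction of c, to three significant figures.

β = 0.742

Leg 1: γ = 1/√(1 − 0.7372²) = 1/√0.4565 = 1.480; τ_1 = 684.0/1.480 = 462.2 ns.
Leg 2: speed unknown; τ_2 = 651.6/γ_2.
Leg 3: β = 0.939; γ = 1/√(1 − 0.939²) = 1/√0.1183 = 2.908; τ_3 = 46.38/2.908 = 15.95 ns.
Total proper time: 462.2 + τ_2 + 15.95 = 914.9, so τ_2 = 914.9 − 478.1 = 436.8 ns.
γ_2 = 651.6/436.8 = 1.492; β = √(1 − 1/γ²) = √0.5507.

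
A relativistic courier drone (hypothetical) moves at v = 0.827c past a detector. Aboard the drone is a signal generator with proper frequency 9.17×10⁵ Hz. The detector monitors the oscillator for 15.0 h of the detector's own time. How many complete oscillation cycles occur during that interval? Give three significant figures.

N = 2.78×10¹⁰

γ = 1/√(1 − 0.827²) = 1/√0.3161 = 1.779
During 15.0 h of lab time, the oscillator's proper time advances by τ = Δt/γ = 15.0/1.779 = 8.433 h = 3.036×10⁴ s.
N = f × τ = 9.17×10⁵ × 3.036×10⁴ = 2.784×10¹⁰.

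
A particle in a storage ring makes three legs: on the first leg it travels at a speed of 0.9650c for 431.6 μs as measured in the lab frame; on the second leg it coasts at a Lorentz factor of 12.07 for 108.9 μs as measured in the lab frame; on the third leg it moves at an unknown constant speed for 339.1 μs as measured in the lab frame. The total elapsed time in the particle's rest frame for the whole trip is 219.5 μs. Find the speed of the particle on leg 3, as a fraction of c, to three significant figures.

β = 0.958

Leg 1: γ = 1/√(1 − 0.9650²) = 1/√0.06878 = 3.813; τ_1 = 431.6/3.813 = 113.2 μs.
Leg 2: γ = 12.07; τ_2 = 108.9/12.07 = 9.022 μs.
Leg 3: speed unknown; τ_3 = 339.1/γ_3.
Total proper time: 113.2 + 9.022 + τ_3 = 219.5, so τ_3 = 219.5 − 122.2 = 97.29 μs.
γ_3 = 339.1/97.29 = 3.485; β = √(1 − 1/γ²) = √0.9177.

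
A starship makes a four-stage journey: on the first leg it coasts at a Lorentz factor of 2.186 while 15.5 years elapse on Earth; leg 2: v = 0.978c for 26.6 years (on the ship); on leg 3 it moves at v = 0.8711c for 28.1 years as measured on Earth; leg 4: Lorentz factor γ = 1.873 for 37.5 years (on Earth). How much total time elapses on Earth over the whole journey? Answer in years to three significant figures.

Leg 1: 15.5 years is already measured on Earth.
Leg 2: γ = 1/√(1 − 0.978²) = 1/√0.04352 = 4.794; Δt_2 = 4.794 × 26.6 = 127.5 years.
Leg 3: 28.1 years is already measured on Earth.
Leg 4: 37.5 years is already measured on Earth.
Total: 15.50 + 127.5 + 28.10 + 37.50 years.

Δt = 209 years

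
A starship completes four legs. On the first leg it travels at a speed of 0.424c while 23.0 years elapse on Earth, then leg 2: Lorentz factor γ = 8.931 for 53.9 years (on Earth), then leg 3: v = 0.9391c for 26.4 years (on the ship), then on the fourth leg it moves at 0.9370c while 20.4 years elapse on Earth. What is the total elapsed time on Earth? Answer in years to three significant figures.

Leg 1: 23.0 years is already measured on Earth.
Leg 2: 53.9 years is already measured on Earth.
Leg 3: γ = 1/√(1 − 0.9391²) = 1/√0.1181 = 2.910; Δt_3 = 2.910 × 26.4 = 76.82 years.
Leg 4: 20.4 years is already measured on Earth.
Total: 23.00 + 53.90 + 76.82 + 20.40 years.

Δt = 174 years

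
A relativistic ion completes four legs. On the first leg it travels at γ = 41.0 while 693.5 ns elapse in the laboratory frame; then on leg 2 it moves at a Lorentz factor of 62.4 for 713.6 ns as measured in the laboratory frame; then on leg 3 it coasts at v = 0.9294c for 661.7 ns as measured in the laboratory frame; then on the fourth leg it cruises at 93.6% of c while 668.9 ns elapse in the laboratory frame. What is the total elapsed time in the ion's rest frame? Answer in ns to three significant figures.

Leg 1: γ = 41.0; τ_1 = 693.5/41.00 = 16.91 ns.
Leg 2: γ = 62.4; τ_2 = 713.6/62.40 = 11.44 ns.
Leg 3: γ = 1/√(1 − 0.9294²) = 1/√0.1362 = 2.709; τ_3 = 661.7/2.709 = 244.2 ns.
Leg 4: β = 0.936; γ = 1/√(1 − 0.936²) = 1/√0.1239 = 2.841; τ_4 = 668.9/2.841 = 235.5 ns.
Total: 16.91 + 11.44 + 244.2 + 235.5 ns.

τ = 508 ns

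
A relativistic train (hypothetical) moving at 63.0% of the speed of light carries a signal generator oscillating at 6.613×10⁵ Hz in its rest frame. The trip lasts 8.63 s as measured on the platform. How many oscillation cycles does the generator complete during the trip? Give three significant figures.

N = 4.43×10⁶

β = 0.630; γ = 1/√(1 − 0.630²) = 1/√0.6031 = 1.288
The oscillator's own cycle count is N = f × τ where τ is the proper time on the train. τ = Δt/γ = 8.63/1.288 = 6.702 s = 6.702×10⁰ s.
N = 6.613×10⁵ × 6.702×10⁰ = 4.432×10⁶.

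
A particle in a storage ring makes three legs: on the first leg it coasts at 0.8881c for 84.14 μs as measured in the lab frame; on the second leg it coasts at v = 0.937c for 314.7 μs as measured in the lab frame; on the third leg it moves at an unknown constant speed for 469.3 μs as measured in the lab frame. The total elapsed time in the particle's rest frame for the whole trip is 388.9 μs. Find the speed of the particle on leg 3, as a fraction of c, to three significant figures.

Leg 1: γ = 1/√(1 − 0.8881²) = 1/√0.2113 = 2.176; τ_1 = 84.14/2.176 = 38.67 μs.
Leg 2: γ = 1/√(1 − 0.937²) = 1/√0.1220 = 2.863; τ_2 = 314.7/2.863 = 109.9 μs.
Leg 3: speed unknown; τ_3 = 469.3/γ_3.
Total proper time: 38.67 + 109.9 + τ_3 = 388.9, so τ_3 = 388.9 − 148.6 = 240.3 μs.
γ_3 = 469.3/240.3 = 1.953; β = √(1 − 1/γ²) = √0.7378.

β = 0.859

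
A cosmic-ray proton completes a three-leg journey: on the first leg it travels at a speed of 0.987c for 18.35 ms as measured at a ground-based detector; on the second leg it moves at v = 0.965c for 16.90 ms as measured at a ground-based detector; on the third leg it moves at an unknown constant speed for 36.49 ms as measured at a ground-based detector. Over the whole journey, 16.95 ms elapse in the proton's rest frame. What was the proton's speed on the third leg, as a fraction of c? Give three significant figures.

β = 0.965

Leg 1: γ = 1/√(1 − 0.987²) = 1/√0.02583 = 6.222; τ_1 = 18.35/6.222 = 2.949 ms.
Leg 2: γ = 1/√(1 − 0.965²) = 1/√0.06878 = 3.813; τ_2 = 16.90/3.813 = 4.432 ms.
Leg 3: speed unknown; τ_3 = 36.49/γ_3.
Total proper time: 2.949 + 4.432 + τ_3 = 16.95, so τ_3 = 16.95 − 7.381 = 9.569 ms.
γ_3 = 36.49/9.569 = 3.813; β = √(1 − 1/γ²) = √0.9312.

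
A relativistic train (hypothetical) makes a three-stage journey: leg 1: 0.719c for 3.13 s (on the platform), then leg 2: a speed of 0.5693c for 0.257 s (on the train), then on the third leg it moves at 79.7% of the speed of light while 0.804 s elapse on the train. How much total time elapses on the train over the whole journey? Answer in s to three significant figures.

τ = 3.24 s

Leg 1: γ = 1/√(1 − 0.719²) = 1/√0.4830 = 1.439; τ_1 = 3.13/1.439 = 2.175 s.
Leg 2: 0.257 s is already measured on the train.
Leg 3: 0.804 s is already measured on the train.
Total: 2.175 + 0.2570 + 0.8040 s.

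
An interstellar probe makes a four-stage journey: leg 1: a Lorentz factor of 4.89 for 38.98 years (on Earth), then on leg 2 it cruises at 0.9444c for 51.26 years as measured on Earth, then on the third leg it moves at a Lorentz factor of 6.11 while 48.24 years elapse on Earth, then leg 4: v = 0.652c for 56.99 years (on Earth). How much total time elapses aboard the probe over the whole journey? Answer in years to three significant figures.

Leg 1: γ = 4.89; τ_1 = 38.98/4.890 = 7.971 years.
Leg 2: γ = 1/√(1 − 0.9444²) = 1/√0.1081 = 3.041; τ_2 = 51.26/3.041 = 16.85 years.
Leg 3: γ = 6.11; τ_3 = 48.24/6.110 = 7.895 years.
Leg 4: γ = 1/√(1 − 0.652²) = 1/√0.5749 = 1.319; τ_4 = 56.99/1.319 = 43.21 years.
Total: 7.971 + 16.85 + 7.895 + 43.21 years.

τ = 75.9 years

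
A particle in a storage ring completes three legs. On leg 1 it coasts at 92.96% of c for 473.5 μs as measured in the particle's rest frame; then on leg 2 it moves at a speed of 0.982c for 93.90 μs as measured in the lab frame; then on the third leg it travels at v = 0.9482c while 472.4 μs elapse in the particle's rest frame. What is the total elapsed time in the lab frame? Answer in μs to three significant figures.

Δt = 2870 μs

Leg 1: β = 0.9296; γ = 1/√(1 − 0.9296²) = 1/√0.1358 = 2.713; Δt_1 = 2.713 × 473.5 = 1285 μs.
Leg 2: 93.90 μs is already measured in the lab frame.
Leg 3: γ = 1/√(1 − 0.9482²) = 1/√0.1009 = 3.148; Δt_3 = 3.148 × 472.4 = 1487 μs.
Total: 1285 + 93.90 + 1487 μs.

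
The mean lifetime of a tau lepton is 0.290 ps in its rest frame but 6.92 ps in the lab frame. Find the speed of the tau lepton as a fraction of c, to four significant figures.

v = 0.9991c

γ = Δt/τ₀ = 6.92/0.290 = 23.86
β = √(1 − 1/γ²) = √(1 − 0.001756) = √0.9982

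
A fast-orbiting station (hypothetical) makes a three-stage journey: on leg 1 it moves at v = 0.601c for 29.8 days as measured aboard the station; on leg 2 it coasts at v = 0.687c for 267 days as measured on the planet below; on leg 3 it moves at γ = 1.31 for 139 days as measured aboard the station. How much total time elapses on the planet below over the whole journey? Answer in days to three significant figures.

Δt = 486 days

Leg 1: γ = 1/√(1 − 0.601²) = 1/√0.6388 = 1.251; Δt_1 = 1.251 × 29.8 = 37.29 days.
Leg 2: 267 days is already measured on the planet below.
Leg 3: γ = 1.31; Δt_3 = 1.310 × 139 = 182.1 days.
Total: 37.29 + 267.0 + 182.1 days.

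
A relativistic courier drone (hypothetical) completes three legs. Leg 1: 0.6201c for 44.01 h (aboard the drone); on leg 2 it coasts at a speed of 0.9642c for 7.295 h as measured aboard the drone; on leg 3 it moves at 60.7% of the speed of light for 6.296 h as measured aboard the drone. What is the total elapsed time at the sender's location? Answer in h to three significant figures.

Δt = 91.5 h

Leg 1: γ = 1/√(1 − 0.6201²) = 1/√0.6155 = 1.275; Δt_1 = 1.275 × 44.01 = 56.10 h.
Leg 2: γ = 1/√(1 − 0.9642²) = 1/√0.07032 = 3.771; Δt_2 = 3.771 × 7.295 = 27.51 h.
Leg 3: β = 0.607; γ = 1/√(1 − 0.607²) = 1/√0.6316 = 1.258; Δt_3 = 1.258 × 6.296 = 7.922 h.
Total: 56.10 + 27.51 + 7.922 h.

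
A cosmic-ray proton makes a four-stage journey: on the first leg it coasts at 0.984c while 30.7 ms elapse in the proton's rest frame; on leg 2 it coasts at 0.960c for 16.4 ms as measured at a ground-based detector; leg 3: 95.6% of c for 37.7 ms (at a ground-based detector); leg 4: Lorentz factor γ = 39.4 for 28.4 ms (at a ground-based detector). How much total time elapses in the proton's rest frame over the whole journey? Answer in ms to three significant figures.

τ = 47.1 ms

Leg 1: 30.7 ms is already measured in the proton's rest frame.
Leg 2: γ = 1/√(1 − 0.960²) = 25/7 ≈ 3.571; τ_2 = 16.4/3.571 = 4.592 ms.
Leg 3: β = 0.956; γ = 1/√(1 − 0.956²) = 1/√0.08606 = 3.409; τ_3 = 37.7/3.409 = 11.06 ms.
Leg 4: γ = 39.4; τ_4 = 28.4/39.40 = 0.7208 ms.
Total: 30.70 + 4.592 + 11.06 + 0.7208 ms.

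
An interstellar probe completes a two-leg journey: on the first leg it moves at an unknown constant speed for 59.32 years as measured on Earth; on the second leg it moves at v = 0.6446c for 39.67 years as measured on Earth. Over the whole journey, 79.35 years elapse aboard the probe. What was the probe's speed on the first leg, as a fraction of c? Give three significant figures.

β = 0.563

Leg 1: speed unknown; τ_1 = 59.32/γ_1.
Leg 2: γ = 1/√(1 − 0.6446²) = 1/√0.5845 = 1.308; τ_2 = 39.67/1.308 = 30.33 years.
Total proper time: τ_1 + 30.33 = 79.35, so τ_1 = 79.35 − 30.33 = 49.02 years.
γ_1 = 59.32/49.02 = 1.210; β = √(1 − 1/γ²) = √0.3171.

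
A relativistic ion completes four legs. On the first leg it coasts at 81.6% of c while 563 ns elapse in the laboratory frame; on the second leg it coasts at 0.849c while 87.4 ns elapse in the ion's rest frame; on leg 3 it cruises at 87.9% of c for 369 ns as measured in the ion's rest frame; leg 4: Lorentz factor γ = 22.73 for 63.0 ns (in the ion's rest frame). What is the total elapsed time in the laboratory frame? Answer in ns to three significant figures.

Leg 1: 563 ns is already measured in the laboratory frame.
Leg 2: γ = 1/√(1 − 0.849²) = 1/√0.2792 = 1.893; Δt_2 = 1.893 × 87.4 = 165.4 ns.
Leg 3: β = 0.879; γ = 1/√(1 − 0.879²) = 1/√0.2274 = 2.097; Δt_3 = 2.097 × 369 = 773.9 ns.
Leg 4: γ = 22.73; Δt_4 = 22.73 × 63.0 = 1432 ns.
Total: 563.0 + 165.4 + 773.9 + 1432 ns.

Δt = 2930 ns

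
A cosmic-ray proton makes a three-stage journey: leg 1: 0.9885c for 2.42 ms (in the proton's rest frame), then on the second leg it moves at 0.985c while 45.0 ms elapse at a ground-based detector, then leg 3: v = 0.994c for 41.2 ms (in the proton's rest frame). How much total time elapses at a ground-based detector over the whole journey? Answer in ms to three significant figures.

Δt = 438 ms

Leg 1: γ = 1/√(1 − 0.9885²) = 1/√0.02287 = 6.613; Δt_1 = 6.613 × 2.42 = 16.00 ms.
Leg 2: 45.0 ms is already measured at a ground-based detector.
Leg 3: γ = 1/√(1 − 0.994²) = 1/√0.01196 = 9.142; Δt_3 = 9.142 × 41.2 = 376.7 ms.
Total: 16.00 + 45.00 + 376.7 ms.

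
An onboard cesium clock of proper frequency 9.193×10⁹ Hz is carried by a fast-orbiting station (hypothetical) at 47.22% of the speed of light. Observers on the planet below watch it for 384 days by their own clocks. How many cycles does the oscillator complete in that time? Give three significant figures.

N = 2.69×10¹⁷

β = 0.4722; γ = 1/√(1 − 0.4722²) = 1/√0.7770 = 1.134
During 384 days of lab time, the oscillator's proper time advances by τ = Δt/γ = 384/1.134 = 338.5 days = 2.925×10⁷ s.
N = f × τ = 9.193×10⁹ × 2.925×10⁷ = 2.689×10¹⁷.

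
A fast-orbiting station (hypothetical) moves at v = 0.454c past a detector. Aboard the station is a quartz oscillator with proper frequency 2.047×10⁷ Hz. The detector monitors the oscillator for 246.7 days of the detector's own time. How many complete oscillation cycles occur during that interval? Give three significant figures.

γ = 1/√(1 − 0.454²) = 1/√0.7939 = 1.122
During 246.7 days of lab time, the oscillator's proper time advances by τ = Δt/γ = 246.7/1.122 = 219.8 days = 1.899×10⁷ s.
N = f × τ = 2.047×10⁷ × 1.899×10⁷ = 3.888×10¹⁴.

N = 3.89×10¹⁴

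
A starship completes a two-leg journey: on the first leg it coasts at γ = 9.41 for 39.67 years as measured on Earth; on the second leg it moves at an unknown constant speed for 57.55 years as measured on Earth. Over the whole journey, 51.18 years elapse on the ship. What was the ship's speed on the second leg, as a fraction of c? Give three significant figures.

Leg 1: γ = 9.41; τ_1 = 39.67/9.410 = 4.216 years.
Leg 2: speed unknown; τ_2 = 57.55/γ_2.
Total proper time: 4.216 + τ_2 = 51.18, so τ_2 = 51.18 − 4.216 = 46.96 years.
γ_2 = 57.55/46.96 = 1.225; β = √(1 − 1/γ²) = √0.3340.

β = 0.578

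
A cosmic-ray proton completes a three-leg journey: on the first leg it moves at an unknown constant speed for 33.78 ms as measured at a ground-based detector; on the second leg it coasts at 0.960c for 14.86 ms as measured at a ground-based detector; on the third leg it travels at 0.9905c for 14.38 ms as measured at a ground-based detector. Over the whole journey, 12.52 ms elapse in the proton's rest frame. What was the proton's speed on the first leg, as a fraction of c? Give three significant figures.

Leg 1: speed unknown; τ_1 = 33.78/γ_1.
Leg 2: γ = 1/√(1 − 0.960²) = 25/7 ≈ 3.571; τ_2 = 14.86/3.571 = 4.161 ms.
Leg 3: γ = 1/√(1 − 0.9905²) = 1/√0.01891 = 7.272; τ_3 = 14.38/7.272 = 1.977 ms.
Total proper time: τ_1 + 4.161 + 1.977 = 12.52, so τ_1 = 12.52 − 6.138 = 6.382 ms.
γ_1 = 33.78/6.382 = 5.293; β = √(1 − 1/γ²) = √0.9643.

β = 0.982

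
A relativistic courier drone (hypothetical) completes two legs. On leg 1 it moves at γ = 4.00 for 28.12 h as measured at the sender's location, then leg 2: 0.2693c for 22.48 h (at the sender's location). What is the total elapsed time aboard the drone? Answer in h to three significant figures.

τ = 28.7 h

Leg 1: γ = 4.00; τ_1 = 28.12/4.000 = 7.030 h.
Leg 2: γ = 1/√(1 − 0.2693²) = 1/√0.9275 = 1.038; τ_2 = 22.48/1.038 = 21.65 h.
Total: 7.030 + 21.65 h.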